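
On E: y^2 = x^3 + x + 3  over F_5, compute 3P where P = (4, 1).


k = 3 = 11_2 (binary, LSB first: 11)
Double-and-add from P = (4, 1):
  bit 0 = 1: acc = O + (4, 1) = (4, 1)
  bit 1 = 1: acc = (4, 1) + (1, 0) = (4, 4)

3P = (4, 4)


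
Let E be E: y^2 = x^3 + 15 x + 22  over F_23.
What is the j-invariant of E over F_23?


Delta = -16(4 a^3 + 27 b^2) mod 23 = 21
-1728 * (4 a)^3 = -1728 * (4*15)^3 mod 23 = 2
j = 2 * 21^(-1) mod 23 = 22

j = 22 (mod 23)


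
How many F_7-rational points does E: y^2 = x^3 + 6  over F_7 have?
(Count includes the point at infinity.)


For each x in F_7, count y with y^2 = x^3 + 0 x + 6 mod 7:
  x = 1: RHS = 0, y in [0]  -> 1 point(s)
  x = 2: RHS = 0, y in [0]  -> 1 point(s)
  x = 4: RHS = 0, y in [0]  -> 1 point(s)
Affine points: 3. Add the point at infinity: total = 4.

#E(F_7) = 4


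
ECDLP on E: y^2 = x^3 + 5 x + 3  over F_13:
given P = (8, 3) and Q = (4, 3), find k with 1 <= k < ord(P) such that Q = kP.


Enumerate multiples of P until we hit Q = (4, 3):
  1P = (8, 3)
  2P = (0, 4)
  3P = (4, 3)
Match found at i = 3.

k = 3


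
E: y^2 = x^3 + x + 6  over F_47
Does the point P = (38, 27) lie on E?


Check whether y^2 = x^3 + 1 x + 6 (mod 47) for (x, y) = (38, 27).
LHS: y^2 = 27^2 mod 47 = 24
RHS: x^3 + 1 x + 6 = 38^3 + 1*38 + 6 mod 47 = 20
LHS != RHS

No, not on the curve


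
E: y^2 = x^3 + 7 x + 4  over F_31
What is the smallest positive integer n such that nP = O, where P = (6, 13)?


Compute successive multiples of P until we hit O:
  1P = (6, 13)
  2P = (21, 22)
  3P = (18, 17)
  4P = (14, 5)
  5P = (12, 24)
  6P = (0, 29)
  7P = (8, 13)
  8P = (17, 18)
  ... (continuing to 31P)
  31P = O

ord(P) = 31


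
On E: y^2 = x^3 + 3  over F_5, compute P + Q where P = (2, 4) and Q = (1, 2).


P != Q, so use the chord formula.
s = (y2 - y1) / (x2 - x1) = (3) / (4) mod 5 = 2
x3 = s^2 - x1 - x2 mod 5 = 2^2 - 2 - 1 = 1
y3 = s (x1 - x3) - y1 mod 5 = 2 * (2 - 1) - 4 = 3

P + Q = (1, 3)


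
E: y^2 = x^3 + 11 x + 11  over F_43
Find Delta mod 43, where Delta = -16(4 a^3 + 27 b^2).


4 a^3 + 27 b^2 = 4*11^3 + 27*11^2 = 5324 + 3267 = 8591
Delta = -16 * (8591) = -137456
Delta mod 43 = 15

Delta = 15 (mod 43)


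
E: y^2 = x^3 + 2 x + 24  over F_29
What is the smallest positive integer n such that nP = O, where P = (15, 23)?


Compute successive multiples of P until we hit O:
  1P = (15, 23)
  2P = (15, 6)
  3P = O

ord(P) = 3


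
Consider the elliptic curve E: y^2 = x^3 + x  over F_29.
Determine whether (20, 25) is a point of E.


Check whether y^2 = x^3 + 1 x + 0 (mod 29) for (x, y) = (20, 25).
LHS: y^2 = 25^2 mod 29 = 16
RHS: x^3 + 1 x + 0 = 20^3 + 1*20 + 0 mod 29 = 16
LHS = RHS

Yes, on the curve


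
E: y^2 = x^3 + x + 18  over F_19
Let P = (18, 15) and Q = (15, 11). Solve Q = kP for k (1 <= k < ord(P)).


Enumerate multiples of P until we hit Q = (15, 11):
  1P = (18, 15)
  2P = (7, 8)
  3P = (1, 1)
  4P = (11, 12)
  5P = (15, 8)
  6P = (2, 16)
  7P = (16, 11)
  8P = (8, 5)
  9P = (13, 9)
  10P = (13, 10)
  11P = (8, 14)
  12P = (16, 8)
  13P = (2, 3)
  14P = (15, 11)
Match found at i = 14.

k = 14


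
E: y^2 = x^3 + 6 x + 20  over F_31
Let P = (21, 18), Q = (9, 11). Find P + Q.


P != Q, so use the chord formula.
s = (y2 - y1) / (x2 - x1) = (24) / (19) mod 31 = 29
x3 = s^2 - x1 - x2 mod 31 = 29^2 - 21 - 9 = 5
y3 = s (x1 - x3) - y1 mod 31 = 29 * (21 - 5) - 18 = 12

P + Q = (5, 12)


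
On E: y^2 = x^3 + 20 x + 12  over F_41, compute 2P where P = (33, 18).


Doubling: s = (3 x1^2 + a) / (2 y1)
s = (3*33^2 + 20) / (2*18) mod 41 = 15
x3 = s^2 - 2 x1 mod 41 = 15^2 - 2*33 = 36
y3 = s (x1 - x3) - y1 mod 41 = 15 * (33 - 36) - 18 = 19

2P = (36, 19)


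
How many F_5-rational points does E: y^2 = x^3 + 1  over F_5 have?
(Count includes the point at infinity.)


For each x in F_5, count y with y^2 = x^3 + 0 x + 1 mod 5:
  x = 0: RHS = 1, y in [1, 4]  -> 2 point(s)
  x = 2: RHS = 4, y in [2, 3]  -> 2 point(s)
  x = 4: RHS = 0, y in [0]  -> 1 point(s)
Affine points: 5. Add the point at infinity: total = 6.

#E(F_5) = 6


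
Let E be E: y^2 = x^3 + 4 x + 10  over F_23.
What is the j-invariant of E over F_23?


Delta = -16(4 a^3 + 27 b^2) mod 23 = 15
-1728 * (4 a)^3 = -1728 * (4*4)^3 mod 23 = 17
j = 17 * 15^(-1) mod 23 = 18

j = 18 (mod 23)


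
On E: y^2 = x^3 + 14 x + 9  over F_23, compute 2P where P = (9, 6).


k = 2 = 10_2 (binary, LSB first: 01)
Double-and-add from P = (9, 6):
  bit 0 = 0: acc unchanged = O
  bit 1 = 1: acc = O + (0, 20) = (0, 20)

2P = (0, 20)


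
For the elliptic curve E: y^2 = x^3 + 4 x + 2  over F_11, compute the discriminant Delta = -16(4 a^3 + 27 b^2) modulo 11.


4 a^3 + 27 b^2 = 4*4^3 + 27*2^2 = 256 + 108 = 364
Delta = -16 * (364) = -5824
Delta mod 11 = 6

Delta = 6 (mod 11)


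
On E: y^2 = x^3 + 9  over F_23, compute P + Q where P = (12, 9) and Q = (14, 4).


P != Q, so use the chord formula.
s = (y2 - y1) / (x2 - x1) = (18) / (2) mod 23 = 9
x3 = s^2 - x1 - x2 mod 23 = 9^2 - 12 - 14 = 9
y3 = s (x1 - x3) - y1 mod 23 = 9 * (12 - 9) - 9 = 18

P + Q = (9, 18)


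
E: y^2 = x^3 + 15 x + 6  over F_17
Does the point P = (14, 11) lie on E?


Check whether y^2 = x^3 + 15 x + 6 (mod 17) for (x, y) = (14, 11).
LHS: y^2 = 11^2 mod 17 = 2
RHS: x^3 + 15 x + 6 = 14^3 + 15*14 + 6 mod 17 = 2
LHS = RHS

Yes, on the curve


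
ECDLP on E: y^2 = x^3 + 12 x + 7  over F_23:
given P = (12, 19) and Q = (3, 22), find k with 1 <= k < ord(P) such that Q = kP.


Enumerate multiples of P until we hit Q = (3, 22):
  1P = (12, 19)
  2P = (3, 22)
Match found at i = 2.

k = 2


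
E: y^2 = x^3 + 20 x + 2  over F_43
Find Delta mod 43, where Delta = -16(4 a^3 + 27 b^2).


4 a^3 + 27 b^2 = 4*20^3 + 27*2^2 = 32000 + 108 = 32108
Delta = -16 * (32108) = -513728
Delta mod 43 = 36

Delta = 36 (mod 43)


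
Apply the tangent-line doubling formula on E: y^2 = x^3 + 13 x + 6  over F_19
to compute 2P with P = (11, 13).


Doubling: s = (3 x1^2 + a) / (2 y1)
s = (3*11^2 + 13) / (2*13) mod 19 = 13
x3 = s^2 - 2 x1 mod 19 = 13^2 - 2*11 = 14
y3 = s (x1 - x3) - y1 mod 19 = 13 * (11 - 14) - 13 = 5

2P = (14, 5)


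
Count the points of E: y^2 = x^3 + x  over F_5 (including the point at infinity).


For each x in F_5, count y with y^2 = x^3 + 1 x + 0 mod 5:
  x = 0: RHS = 0, y in [0]  -> 1 point(s)
  x = 2: RHS = 0, y in [0]  -> 1 point(s)
  x = 3: RHS = 0, y in [0]  -> 1 point(s)
Affine points: 3. Add the point at infinity: total = 4.

#E(F_5) = 4


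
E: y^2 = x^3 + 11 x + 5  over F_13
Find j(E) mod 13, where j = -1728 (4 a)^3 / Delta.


Delta = -16(4 a^3 + 27 b^2) mod 13 = 8
-1728 * (4 a)^3 = -1728 * (4*11)^3 mod 13 = 8
j = 8 * 8^(-1) mod 13 = 1

j = 1 (mod 13)


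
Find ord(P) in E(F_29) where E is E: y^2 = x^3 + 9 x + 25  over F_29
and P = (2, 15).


Compute successive multiples of P until we hit O:
  1P = (2, 15)
  2P = (2, 14)
  3P = O

ord(P) = 3


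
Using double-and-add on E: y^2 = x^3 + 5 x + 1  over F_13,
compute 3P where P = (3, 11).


k = 3 = 11_2 (binary, LSB first: 11)
Double-and-add from P = (3, 11):
  bit 0 = 1: acc = O + (3, 11) = (3, 11)
  bit 1 = 1: acc = (3, 11) + (6, 0) = (3, 2)

3P = (3, 2)


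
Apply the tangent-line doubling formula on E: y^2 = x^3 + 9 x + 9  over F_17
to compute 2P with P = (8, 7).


Doubling: s = (3 x1^2 + a) / (2 y1)
s = (3*8^2 + 9) / (2*7) mod 17 = 1
x3 = s^2 - 2 x1 mod 17 = 1^2 - 2*8 = 2
y3 = s (x1 - x3) - y1 mod 17 = 1 * (8 - 2) - 7 = 16

2P = (2, 16)


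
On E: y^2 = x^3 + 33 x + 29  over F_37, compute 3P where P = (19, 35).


k = 3 = 11_2 (binary, LSB first: 11)
Double-and-add from P = (19, 35):
  bit 0 = 1: acc = O + (19, 35) = (19, 35)
  bit 1 = 1: acc = (19, 35) + (29, 17) = (10, 8)

3P = (10, 8)


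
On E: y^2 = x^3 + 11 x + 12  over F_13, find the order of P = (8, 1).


Compute successive multiples of P until we hit O:
  1P = (8, 1)
  2P = (0, 5)
  3P = (2, 9)
  4P = (12, 0)
  5P = (2, 4)
  6P = (0, 8)
  7P = (8, 12)
  8P = O

ord(P) = 8


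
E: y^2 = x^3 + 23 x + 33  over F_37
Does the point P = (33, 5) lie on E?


Check whether y^2 = x^3 + 23 x + 33 (mod 37) for (x, y) = (33, 5).
LHS: y^2 = 5^2 mod 37 = 25
RHS: x^3 + 23 x + 33 = 33^3 + 23*33 + 33 mod 37 = 25
LHS = RHS

Yes, on the curve


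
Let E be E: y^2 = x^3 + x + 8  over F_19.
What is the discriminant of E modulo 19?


4 a^3 + 27 b^2 = 4*1^3 + 27*8^2 = 4 + 1728 = 1732
Delta = -16 * (1732) = -27712
Delta mod 19 = 9

Delta = 9 (mod 19)


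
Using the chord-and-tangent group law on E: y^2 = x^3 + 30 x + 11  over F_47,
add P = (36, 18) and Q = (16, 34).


P != Q, so use the chord formula.
s = (y2 - y1) / (x2 - x1) = (16) / (27) mod 47 = 18
x3 = s^2 - x1 - x2 mod 47 = 18^2 - 36 - 16 = 37
y3 = s (x1 - x3) - y1 mod 47 = 18 * (36 - 37) - 18 = 11

P + Q = (37, 11)


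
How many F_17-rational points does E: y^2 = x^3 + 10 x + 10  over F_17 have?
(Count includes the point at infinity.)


For each x in F_17, count y with y^2 = x^3 + 10 x + 10 mod 17:
  x = 1: RHS = 4, y in [2, 15]  -> 2 point(s)
  x = 2: RHS = 4, y in [2, 15]  -> 2 point(s)
  x = 3: RHS = 16, y in [4, 13]  -> 2 point(s)
  x = 5: RHS = 15, y in [7, 10]  -> 2 point(s)
  x = 7: RHS = 15, y in [7, 10]  -> 2 point(s)
  x = 9: RHS = 13, y in [8, 9]  -> 2 point(s)
  x = 13: RHS = 8, y in [5, 12]  -> 2 point(s)
  x = 14: RHS = 4, y in [2, 15]  -> 2 point(s)
  x = 15: RHS = 16, y in [4, 13]  -> 2 point(s)
  x = 16: RHS = 16, y in [4, 13]  -> 2 point(s)
Affine points: 20. Add the point at infinity: total = 21.

#E(F_17) = 21


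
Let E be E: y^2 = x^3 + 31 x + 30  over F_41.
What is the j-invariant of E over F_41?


Delta = -16(4 a^3 + 27 b^2) mod 41 = 2
-1728 * (4 a)^3 = -1728 * (4*31)^3 mod 41 = 35
j = 35 * 2^(-1) mod 41 = 38

j = 38 (mod 41)


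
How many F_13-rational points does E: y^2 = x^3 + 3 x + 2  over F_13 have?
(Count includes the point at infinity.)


For each x in F_13, count y with y^2 = x^3 + 3 x + 2 mod 13:
  x = 2: RHS = 3, y in [4, 9]  -> 2 point(s)
  x = 3: RHS = 12, y in [5, 8]  -> 2 point(s)
  x = 4: RHS = 0, y in [0]  -> 1 point(s)
  x = 5: RHS = 12, y in [5, 8]  -> 2 point(s)
  x = 9: RHS = 4, y in [2, 11]  -> 2 point(s)
  x = 11: RHS = 1, y in [1, 12]  -> 2 point(s)
Affine points: 11. Add the point at infinity: total = 12.

#E(F_13) = 12


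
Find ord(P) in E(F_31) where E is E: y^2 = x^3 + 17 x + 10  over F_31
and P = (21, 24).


Compute successive multiples of P until we hit O:
  1P = (21, 24)
  2P = (28, 26)
  3P = (27, 23)
  4P = (8, 10)
  5P = (16, 10)
  6P = (13, 17)
  7P = (6, 24)
  8P = (4, 7)
  ... (continuing to 19P)
  19P = O

ord(P) = 19


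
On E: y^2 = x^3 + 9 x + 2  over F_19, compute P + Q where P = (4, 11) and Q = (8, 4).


P != Q, so use the chord formula.
s = (y2 - y1) / (x2 - x1) = (12) / (4) mod 19 = 3
x3 = s^2 - x1 - x2 mod 19 = 3^2 - 4 - 8 = 16
y3 = s (x1 - x3) - y1 mod 19 = 3 * (4 - 16) - 11 = 10

P + Q = (16, 10)


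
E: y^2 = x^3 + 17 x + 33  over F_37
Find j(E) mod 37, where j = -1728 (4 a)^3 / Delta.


Delta = -16(4 a^3 + 27 b^2) mod 37 = 1
-1728 * (4 a)^3 = -1728 * (4*17)^3 mod 37 = 29
j = 29 * 1^(-1) mod 37 = 29

j = 29 (mod 37)


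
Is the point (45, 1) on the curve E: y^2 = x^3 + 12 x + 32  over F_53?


Check whether y^2 = x^3 + 12 x + 32 (mod 53) for (x, y) = (45, 1).
LHS: y^2 = 1^2 mod 53 = 1
RHS: x^3 + 12 x + 32 = 45^3 + 12*45 + 32 mod 53 = 7
LHS != RHS

No, not on the curve


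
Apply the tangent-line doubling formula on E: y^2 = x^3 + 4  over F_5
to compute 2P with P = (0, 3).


Doubling: s = (3 x1^2 + a) / (2 y1)
s = (3*0^2 + 0) / (2*3) mod 5 = 0
x3 = s^2 - 2 x1 mod 5 = 0^2 - 2*0 = 0
y3 = s (x1 - x3) - y1 mod 5 = 0 * (0 - 0) - 3 = 2

2P = (0, 2)


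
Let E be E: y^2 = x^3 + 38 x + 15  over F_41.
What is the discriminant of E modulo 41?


4 a^3 + 27 b^2 = 4*38^3 + 27*15^2 = 219488 + 6075 = 225563
Delta = -16 * (225563) = -3609008
Delta mod 41 = 17

Delta = 17 (mod 41)


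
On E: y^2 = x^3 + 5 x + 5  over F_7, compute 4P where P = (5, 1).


k = 4 = 100_2 (binary, LSB first: 001)
Double-and-add from P = (5, 1):
  bit 0 = 0: acc unchanged = O
  bit 1 = 0: acc unchanged = O
  bit 2 = 1: acc = O + (2, 4) = (2, 4)

4P = (2, 4)


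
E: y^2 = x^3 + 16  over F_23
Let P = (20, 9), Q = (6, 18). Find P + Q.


P != Q, so use the chord formula.
s = (y2 - y1) / (x2 - x1) = (9) / (9) mod 23 = 1
x3 = s^2 - x1 - x2 mod 23 = 1^2 - 20 - 6 = 21
y3 = s (x1 - x3) - y1 mod 23 = 1 * (20 - 21) - 9 = 13

P + Q = (21, 13)


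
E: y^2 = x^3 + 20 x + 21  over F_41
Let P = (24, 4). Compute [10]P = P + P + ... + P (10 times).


k = 10 = 1010_2 (binary, LSB first: 0101)
Double-and-add from P = (24, 4):
  bit 0 = 0: acc unchanged = O
  bit 1 = 1: acc = O + (1, 40) = (1, 40)
  bit 2 = 0: acc unchanged = (1, 40)
  bit 3 = 1: acc = (1, 40) + (4, 40) = (36, 1)

10P = (36, 1)


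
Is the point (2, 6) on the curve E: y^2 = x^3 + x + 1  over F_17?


Check whether y^2 = x^3 + 1 x + 1 (mod 17) for (x, y) = (2, 6).
LHS: y^2 = 6^2 mod 17 = 2
RHS: x^3 + 1 x + 1 = 2^3 + 1*2 + 1 mod 17 = 11
LHS != RHS

No, not on the curve


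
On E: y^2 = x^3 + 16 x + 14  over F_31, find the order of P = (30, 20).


Compute successive multiples of P until we hit O:
  1P = (30, 20)
  2P = (21, 30)
  3P = (13, 30)
  4P = (29, 25)
  5P = (28, 1)
  6P = (9, 9)
  7P = (27, 17)
  8P = (6, 4)
  ... (continuing to 36P)
  36P = O

ord(P) = 36


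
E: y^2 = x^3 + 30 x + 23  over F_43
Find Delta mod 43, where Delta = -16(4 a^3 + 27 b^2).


4 a^3 + 27 b^2 = 4*30^3 + 27*23^2 = 108000 + 14283 = 122283
Delta = -16 * (122283) = -1956528
Delta mod 43 = 15

Delta = 15 (mod 43)


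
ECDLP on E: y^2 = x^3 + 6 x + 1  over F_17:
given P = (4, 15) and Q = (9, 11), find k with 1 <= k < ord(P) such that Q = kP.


Enumerate multiples of P until we hit Q = (9, 11):
  1P = (4, 15)
  2P = (0, 16)
  3P = (12, 4)
  4P = (9, 11)
Match found at i = 4.

k = 4


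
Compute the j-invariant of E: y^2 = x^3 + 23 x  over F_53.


Delta = -16(4 a^3 + 27 b^2) mod 53 = 41
-1728 * (4 a)^3 = -1728 * (4*23)^3 mod 53 = 40
j = 40 * 41^(-1) mod 53 = 32

j = 32 (mod 53)


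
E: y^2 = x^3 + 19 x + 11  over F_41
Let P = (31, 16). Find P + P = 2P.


Doubling: s = (3 x1^2 + a) / (2 y1)
s = (3*31^2 + 19) / (2*16) mod 41 = 1
x3 = s^2 - 2 x1 mod 41 = 1^2 - 2*31 = 21
y3 = s (x1 - x3) - y1 mod 41 = 1 * (31 - 21) - 16 = 35

2P = (21, 35)


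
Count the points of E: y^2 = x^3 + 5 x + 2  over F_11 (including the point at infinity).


For each x in F_11, count y with y^2 = x^3 + 5 x + 2 mod 11:
  x = 2: RHS = 9, y in [3, 8]  -> 2 point(s)
  x = 3: RHS = 0, y in [0]  -> 1 point(s)
  x = 4: RHS = 9, y in [3, 8]  -> 2 point(s)
  x = 5: RHS = 9, y in [3, 8]  -> 2 point(s)
  x = 8: RHS = 4, y in [2, 9]  -> 2 point(s)
Affine points: 9. Add the point at infinity: total = 10.

#E(F_11) = 10


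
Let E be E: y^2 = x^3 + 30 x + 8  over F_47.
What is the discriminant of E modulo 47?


4 a^3 + 27 b^2 = 4*30^3 + 27*8^2 = 108000 + 1728 = 109728
Delta = -16 * (109728) = -1755648
Delta mod 47 = 37

Delta = 37 (mod 47)


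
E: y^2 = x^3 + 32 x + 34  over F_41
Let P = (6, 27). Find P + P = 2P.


Doubling: s = (3 x1^2 + a) / (2 y1)
s = (3*6^2 + 32) / (2*27) mod 41 = 36
x3 = s^2 - 2 x1 mod 41 = 36^2 - 2*6 = 13
y3 = s (x1 - x3) - y1 mod 41 = 36 * (6 - 13) - 27 = 8

2P = (13, 8)


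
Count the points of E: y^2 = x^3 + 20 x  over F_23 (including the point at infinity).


For each x in F_23, count y with y^2 = x^3 + 20 x + 0 mod 23:
  x = 0: RHS = 0, y in [0]  -> 1 point(s)
  x = 2: RHS = 2, y in [5, 18]  -> 2 point(s)
  x = 3: RHS = 18, y in [8, 15]  -> 2 point(s)
  x = 4: RHS = 6, y in [11, 12]  -> 2 point(s)
  x = 5: RHS = 18, y in [8, 15]  -> 2 point(s)
  x = 7: RHS = 0, y in [0]  -> 1 point(s)
  x = 9: RHS = 12, y in [9, 14]  -> 2 point(s)
  x = 10: RHS = 4, y in [2, 21]  -> 2 point(s)
  x = 12: RHS = 13, y in [6, 17]  -> 2 point(s)
  x = 15: RHS = 18, y in [8, 15]  -> 2 point(s)
  x = 16: RHS = 0, y in [0]  -> 1 point(s)
  x = 17: RHS = 9, y in [3, 20]  -> 2 point(s)
  x = 22: RHS = 2, y in [5, 18]  -> 2 point(s)
Affine points: 23. Add the point at infinity: total = 24.

#E(F_23) = 24


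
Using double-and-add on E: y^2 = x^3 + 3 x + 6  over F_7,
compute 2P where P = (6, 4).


k = 2 = 10_2 (binary, LSB first: 01)
Double-and-add from P = (6, 4):
  bit 0 = 0: acc unchanged = O
  bit 1 = 1: acc = O + (3, 0) = (3, 0)

2P = (3, 0)


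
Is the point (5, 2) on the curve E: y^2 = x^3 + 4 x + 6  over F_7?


Check whether y^2 = x^3 + 4 x + 6 (mod 7) for (x, y) = (5, 2).
LHS: y^2 = 2^2 mod 7 = 4
RHS: x^3 + 4 x + 6 = 5^3 + 4*5 + 6 mod 7 = 4
LHS = RHS

Yes, on the curve


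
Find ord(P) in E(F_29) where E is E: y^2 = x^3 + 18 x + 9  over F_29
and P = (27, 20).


Compute successive multiples of P until we hit O:
  1P = (27, 20)
  2P = (10, 0)
  3P = (27, 9)
  4P = O

ord(P) = 4


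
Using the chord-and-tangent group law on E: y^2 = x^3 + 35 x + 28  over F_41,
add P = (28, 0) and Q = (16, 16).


P != Q, so use the chord formula.
s = (y2 - y1) / (x2 - x1) = (16) / (29) mod 41 = 26
x3 = s^2 - x1 - x2 mod 41 = 26^2 - 28 - 16 = 17
y3 = s (x1 - x3) - y1 mod 41 = 26 * (28 - 17) - 0 = 40

P + Q = (17, 40)


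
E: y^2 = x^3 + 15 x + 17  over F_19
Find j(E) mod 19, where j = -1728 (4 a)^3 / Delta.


Delta = -16(4 a^3 + 27 b^2) mod 19 = 12
-1728 * (4 a)^3 = -1728 * (4*15)^3 mod 19 = 8
j = 8 * 12^(-1) mod 19 = 7

j = 7 (mod 19)


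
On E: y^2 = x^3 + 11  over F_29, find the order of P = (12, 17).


Compute successive multiples of P until we hit O:
  1P = (12, 17)
  2P = (10, 5)
  3P = (14, 0)
  4P = (10, 24)
  5P = (12, 12)
  6P = O

ord(P) = 6


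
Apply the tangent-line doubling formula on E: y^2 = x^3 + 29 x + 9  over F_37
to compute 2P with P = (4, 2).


Doubling: s = (3 x1^2 + a) / (2 y1)
s = (3*4^2 + 29) / (2*2) mod 37 = 10
x3 = s^2 - 2 x1 mod 37 = 10^2 - 2*4 = 18
y3 = s (x1 - x3) - y1 mod 37 = 10 * (4 - 18) - 2 = 6

2P = (18, 6)


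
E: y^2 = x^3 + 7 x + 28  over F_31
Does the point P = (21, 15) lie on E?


Check whether y^2 = x^3 + 7 x + 28 (mod 31) for (x, y) = (21, 15).
LHS: y^2 = 15^2 mod 31 = 8
RHS: x^3 + 7 x + 28 = 21^3 + 7*21 + 28 mod 31 = 12
LHS != RHS

No, not on the curve


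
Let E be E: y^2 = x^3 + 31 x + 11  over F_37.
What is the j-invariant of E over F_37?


Delta = -16(4 a^3 + 27 b^2) mod 37 = 32
-1728 * (4 a)^3 = -1728 * (4*31)^3 mod 37 = 6
j = 6 * 32^(-1) mod 37 = 21

j = 21 (mod 37)


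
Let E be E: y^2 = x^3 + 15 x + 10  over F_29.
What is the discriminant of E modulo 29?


4 a^3 + 27 b^2 = 4*15^3 + 27*10^2 = 13500 + 2700 = 16200
Delta = -16 * (16200) = -259200
Delta mod 29 = 2

Delta = 2 (mod 29)


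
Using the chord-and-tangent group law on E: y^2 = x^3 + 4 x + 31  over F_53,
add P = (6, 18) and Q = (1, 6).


P != Q, so use the chord formula.
s = (y2 - y1) / (x2 - x1) = (41) / (48) mod 53 = 13
x3 = s^2 - x1 - x2 mod 53 = 13^2 - 6 - 1 = 3
y3 = s (x1 - x3) - y1 mod 53 = 13 * (6 - 3) - 18 = 21

P + Q = (3, 21)


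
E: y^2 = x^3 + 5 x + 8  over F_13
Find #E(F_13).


For each x in F_13, count y with y^2 = x^3 + 5 x + 8 mod 13:
  x = 1: RHS = 1, y in [1, 12]  -> 2 point(s)
  x = 2: RHS = 0, y in [0]  -> 1 point(s)
  x = 4: RHS = 1, y in [1, 12]  -> 2 point(s)
  x = 7: RHS = 9, y in [3, 10]  -> 2 point(s)
  x = 8: RHS = 1, y in [1, 12]  -> 2 point(s)
  x = 11: RHS = 3, y in [4, 9]  -> 2 point(s)
Affine points: 11. Add the point at infinity: total = 12.

#E(F_13) = 12


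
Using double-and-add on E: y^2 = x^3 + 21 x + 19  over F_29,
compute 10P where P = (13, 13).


k = 10 = 1010_2 (binary, LSB first: 0101)
Double-and-add from P = (13, 13):
  bit 0 = 0: acc unchanged = O
  bit 1 = 1: acc = O + (7, 4) = (7, 4)
  bit 2 = 0: acc unchanged = (7, 4)
  bit 3 = 1: acc = (7, 4) + (25, 25) = (4, 14)

10P = (4, 14)


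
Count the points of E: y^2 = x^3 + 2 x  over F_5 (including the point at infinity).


For each x in F_5, count y with y^2 = x^3 + 2 x + 0 mod 5:
  x = 0: RHS = 0, y in [0]  -> 1 point(s)
Affine points: 1. Add the point at infinity: total = 2.

#E(F_5) = 2


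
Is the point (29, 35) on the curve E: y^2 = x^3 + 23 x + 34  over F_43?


Check whether y^2 = x^3 + 23 x + 34 (mod 43) for (x, y) = (29, 35).
LHS: y^2 = 35^2 mod 43 = 21
RHS: x^3 + 23 x + 34 = 29^3 + 23*29 + 34 mod 43 = 21
LHS = RHS

Yes, on the curve


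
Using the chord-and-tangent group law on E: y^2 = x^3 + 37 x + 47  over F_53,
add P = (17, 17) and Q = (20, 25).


P != Q, so use the chord formula.
s = (y2 - y1) / (x2 - x1) = (8) / (3) mod 53 = 38
x3 = s^2 - x1 - x2 mod 53 = 38^2 - 17 - 20 = 29
y3 = s (x1 - x3) - y1 mod 53 = 38 * (17 - 29) - 17 = 4

P + Q = (29, 4)


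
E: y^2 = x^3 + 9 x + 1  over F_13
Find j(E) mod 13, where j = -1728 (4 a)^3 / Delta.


Delta = -16(4 a^3 + 27 b^2) mod 13 = 11
-1728 * (4 a)^3 = -1728 * (4*9)^3 mod 13 = 12
j = 12 * 11^(-1) mod 13 = 7

j = 7 (mod 13)


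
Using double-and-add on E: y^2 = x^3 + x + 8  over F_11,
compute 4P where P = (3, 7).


k = 4 = 100_2 (binary, LSB first: 001)
Double-and-add from P = (3, 7):
  bit 0 = 0: acc unchanged = O
  bit 1 = 0: acc unchanged = O
  bit 2 = 1: acc = O + (9, 8) = (9, 8)

4P = (9, 8)


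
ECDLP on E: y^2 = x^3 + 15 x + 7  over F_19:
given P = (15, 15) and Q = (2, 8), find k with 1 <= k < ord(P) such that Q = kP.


Enumerate multiples of P until we hit Q = (2, 8):
  1P = (15, 15)
  2P = (5, 6)
  3P = (0, 8)
  4P = (13, 10)
  5P = (2, 8)
Match found at i = 5.

k = 5


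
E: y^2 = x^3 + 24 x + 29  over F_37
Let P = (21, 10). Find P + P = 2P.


Doubling: s = (3 x1^2 + a) / (2 y1)
s = (3*21^2 + 24) / (2*10) mod 37 = 10
x3 = s^2 - 2 x1 mod 37 = 10^2 - 2*21 = 21
y3 = s (x1 - x3) - y1 mod 37 = 10 * (21 - 21) - 10 = 27

2P = (21, 27)


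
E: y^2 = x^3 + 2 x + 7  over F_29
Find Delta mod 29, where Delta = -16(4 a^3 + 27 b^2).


4 a^3 + 27 b^2 = 4*2^3 + 27*7^2 = 32 + 1323 = 1355
Delta = -16 * (1355) = -21680
Delta mod 29 = 12

Delta = 12 (mod 29)


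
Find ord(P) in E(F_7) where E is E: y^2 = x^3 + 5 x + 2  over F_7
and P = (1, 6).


Compute successive multiples of P until we hit O:
  1P = (1, 6)
  2P = (0, 4)
  3P = (3, 4)
  4P = (4, 4)
  5P = (4, 3)
  6P = (3, 3)
  7P = (0, 3)
  8P = (1, 1)
  ... (continuing to 9P)
  9P = O

ord(P) = 9


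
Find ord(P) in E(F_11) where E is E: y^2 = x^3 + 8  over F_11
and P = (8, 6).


Compute successive multiples of P until we hit O:
  1P = (8, 6)
  2P = (9, 0)
  3P = (8, 5)
  4P = O

ord(P) = 4


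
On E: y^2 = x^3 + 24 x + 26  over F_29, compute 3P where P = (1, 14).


k = 3 = 11_2 (binary, LSB first: 11)
Double-and-add from P = (1, 14):
  bit 0 = 1: acc = O + (1, 14) = (1, 14)
  bit 1 = 1: acc = (1, 14) + (2, 13) = (27, 12)

3P = (27, 12)


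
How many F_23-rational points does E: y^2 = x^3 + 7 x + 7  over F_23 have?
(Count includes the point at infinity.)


For each x in F_23, count y with y^2 = x^3 + 7 x + 7 mod 23:
  x = 2: RHS = 6, y in [11, 12]  -> 2 point(s)
  x = 3: RHS = 9, y in [3, 20]  -> 2 point(s)
  x = 5: RHS = 6, y in [11, 12]  -> 2 point(s)
  x = 6: RHS = 12, y in [9, 14]  -> 2 point(s)
  x = 7: RHS = 8, y in [10, 13]  -> 2 point(s)
  x = 8: RHS = 0, y in [0]  -> 1 point(s)
  x = 11: RHS = 12, y in [9, 14]  -> 2 point(s)
  x = 12: RHS = 2, y in [5, 18]  -> 2 point(s)
  x = 13: RHS = 18, y in [8, 15]  -> 2 point(s)
  x = 16: RHS = 6, y in [11, 12]  -> 2 point(s)
  x = 17: RHS = 2, y in [5, 18]  -> 2 point(s)
  x = 18: RHS = 8, y in [10, 13]  -> 2 point(s)
  x = 21: RHS = 8, y in [10, 13]  -> 2 point(s)
Affine points: 25. Add the point at infinity: total = 26.

#E(F_23) = 26


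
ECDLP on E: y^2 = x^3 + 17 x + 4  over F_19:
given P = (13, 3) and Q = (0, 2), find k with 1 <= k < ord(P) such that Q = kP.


Enumerate multiples of P until we hit Q = (0, 2):
  1P = (13, 3)
  2P = (18, 10)
  3P = (12, 6)
  4P = (3, 5)
  5P = (0, 2)
Match found at i = 5.

k = 5


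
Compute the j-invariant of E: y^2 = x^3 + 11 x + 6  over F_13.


Delta = -16(4 a^3 + 27 b^2) mod 13 = 1
-1728 * (4 a)^3 = -1728 * (4*11)^3 mod 13 = 8
j = 8 * 1^(-1) mod 13 = 8

j = 8 (mod 13)


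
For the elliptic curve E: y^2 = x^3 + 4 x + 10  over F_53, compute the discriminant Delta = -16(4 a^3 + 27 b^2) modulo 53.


4 a^3 + 27 b^2 = 4*4^3 + 27*10^2 = 256 + 2700 = 2956
Delta = -16 * (2956) = -47296
Delta mod 53 = 33

Delta = 33 (mod 53)


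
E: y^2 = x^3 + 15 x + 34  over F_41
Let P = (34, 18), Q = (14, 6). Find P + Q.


P != Q, so use the chord formula.
s = (y2 - y1) / (x2 - x1) = (29) / (21) mod 41 = 17
x3 = s^2 - x1 - x2 mod 41 = 17^2 - 34 - 14 = 36
y3 = s (x1 - x3) - y1 mod 41 = 17 * (34 - 36) - 18 = 30

P + Q = (36, 30)


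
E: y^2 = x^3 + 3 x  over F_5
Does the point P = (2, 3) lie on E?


Check whether y^2 = x^3 + 3 x + 0 (mod 5) for (x, y) = (2, 3).
LHS: y^2 = 3^2 mod 5 = 4
RHS: x^3 + 3 x + 0 = 2^3 + 3*2 + 0 mod 5 = 4
LHS = RHS

Yes, on the curve


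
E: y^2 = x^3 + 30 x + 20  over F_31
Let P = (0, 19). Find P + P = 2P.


Doubling: s = (3 x1^2 + a) / (2 y1)
s = (3*0^2 + 30) / (2*19) mod 31 = 22
x3 = s^2 - 2 x1 mod 31 = 22^2 - 2*0 = 19
y3 = s (x1 - x3) - y1 mod 31 = 22 * (0 - 19) - 19 = 28

2P = (19, 28)


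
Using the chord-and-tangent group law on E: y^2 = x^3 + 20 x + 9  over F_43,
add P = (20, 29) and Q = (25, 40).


P != Q, so use the chord formula.
s = (y2 - y1) / (x2 - x1) = (11) / (5) mod 43 = 28
x3 = s^2 - x1 - x2 mod 43 = 28^2 - 20 - 25 = 8
y3 = s (x1 - x3) - y1 mod 43 = 28 * (20 - 8) - 29 = 6

P + Q = (8, 6)


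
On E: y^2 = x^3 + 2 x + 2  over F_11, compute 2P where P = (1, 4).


Doubling: s = (3 x1^2 + a) / (2 y1)
s = (3*1^2 + 2) / (2*4) mod 11 = 2
x3 = s^2 - 2 x1 mod 11 = 2^2 - 2*1 = 2
y3 = s (x1 - x3) - y1 mod 11 = 2 * (1 - 2) - 4 = 5

2P = (2, 5)


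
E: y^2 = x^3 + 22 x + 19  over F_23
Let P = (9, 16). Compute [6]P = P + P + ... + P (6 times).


k = 6 = 110_2 (binary, LSB first: 011)
Double-and-add from P = (9, 16):
  bit 0 = 0: acc unchanged = O
  bit 1 = 1: acc = O + (17, 4) = (17, 4)
  bit 2 = 1: acc = (17, 4) + (13, 15) = (2, 18)

6P = (2, 18)


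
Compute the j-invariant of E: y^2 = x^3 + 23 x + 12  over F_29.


Delta = -16(4 a^3 + 27 b^2) mod 29 = 17
-1728 * (4 a)^3 = -1728 * (4*23)^3 mod 29 = 21
j = 21 * 17^(-1) mod 29 = 20

j = 20 (mod 29)


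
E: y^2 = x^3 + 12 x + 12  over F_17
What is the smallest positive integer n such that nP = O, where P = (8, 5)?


Compute successive multiples of P until we hit O:
  1P = (8, 5)
  2P = (1, 12)
  3P = (9, 13)
  4P = (13, 6)
  5P = (11, 8)
  6P = (16, 4)
  7P = (14, 0)
  8P = (16, 13)
  ... (continuing to 14P)
  14P = O

ord(P) = 14


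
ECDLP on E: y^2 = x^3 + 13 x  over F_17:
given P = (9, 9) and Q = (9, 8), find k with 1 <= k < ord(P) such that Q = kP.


Enumerate multiples of P until we hit Q = (9, 8):
  1P = (9, 9)
  2P = (0, 0)
  3P = (9, 8)
Match found at i = 3.

k = 3


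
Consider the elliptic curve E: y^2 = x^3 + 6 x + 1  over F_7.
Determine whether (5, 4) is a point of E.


Check whether y^2 = x^3 + 6 x + 1 (mod 7) for (x, y) = (5, 4).
LHS: y^2 = 4^2 mod 7 = 2
RHS: x^3 + 6 x + 1 = 5^3 + 6*5 + 1 mod 7 = 2
LHS = RHS

Yes, on the curve


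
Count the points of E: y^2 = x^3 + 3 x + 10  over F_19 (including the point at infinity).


For each x in F_19, count y with y^2 = x^3 + 3 x + 10 mod 19:
  x = 2: RHS = 5, y in [9, 10]  -> 2 point(s)
  x = 5: RHS = 17, y in [6, 13]  -> 2 point(s)
  x = 6: RHS = 16, y in [4, 15]  -> 2 point(s)
  x = 9: RHS = 6, y in [5, 14]  -> 2 point(s)
  x = 11: RHS = 6, y in [5, 14]  -> 2 point(s)
  x = 12: RHS = 7, y in [8, 11]  -> 2 point(s)
  x = 13: RHS = 4, y in [2, 17]  -> 2 point(s)
  x = 18: RHS = 6, y in [5, 14]  -> 2 point(s)
Affine points: 16. Add the point at infinity: total = 17.

#E(F_19) = 17


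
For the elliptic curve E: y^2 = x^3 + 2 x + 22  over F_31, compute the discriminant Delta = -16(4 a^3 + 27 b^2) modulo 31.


4 a^3 + 27 b^2 = 4*2^3 + 27*22^2 = 32 + 13068 = 13100
Delta = -16 * (13100) = -209600
Delta mod 31 = 22

Delta = 22 (mod 31)


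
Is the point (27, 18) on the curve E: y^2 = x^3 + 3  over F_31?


Check whether y^2 = x^3 + 0 x + 3 (mod 31) for (x, y) = (27, 18).
LHS: y^2 = 18^2 mod 31 = 14
RHS: x^3 + 0 x + 3 = 27^3 + 0*27 + 3 mod 31 = 1
LHS != RHS

No, not on the curve


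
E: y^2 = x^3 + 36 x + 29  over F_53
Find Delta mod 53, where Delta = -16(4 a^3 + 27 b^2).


4 a^3 + 27 b^2 = 4*36^3 + 27*29^2 = 186624 + 22707 = 209331
Delta = -16 * (209331) = -3349296
Delta mod 53 = 39

Delta = 39 (mod 53)


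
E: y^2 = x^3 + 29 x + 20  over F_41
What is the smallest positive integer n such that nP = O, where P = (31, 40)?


Compute successive multiples of P until we hit O:
  1P = (31, 40)
  2P = (10, 11)
  3P = (2, 2)
  4P = (26, 33)
  5P = (4, 6)
  6P = (37, 39)
  7P = (22, 20)
  8P = (39, 6)
  ... (continuing to 21P)
  21P = O

ord(P) = 21


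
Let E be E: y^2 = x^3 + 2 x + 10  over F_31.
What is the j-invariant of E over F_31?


Delta = -16(4 a^3 + 27 b^2) mod 31 = 29
-1728 * (4 a)^3 = -1728 * (4*2)^3 mod 31 = 4
j = 4 * 29^(-1) mod 31 = 29

j = 29 (mod 31)


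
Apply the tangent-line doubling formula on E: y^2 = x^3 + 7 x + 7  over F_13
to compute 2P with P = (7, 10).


Doubling: s = (3 x1^2 + a) / (2 y1)
s = (3*7^2 + 7) / (2*10) mod 13 = 9
x3 = s^2 - 2 x1 mod 13 = 9^2 - 2*7 = 2
y3 = s (x1 - x3) - y1 mod 13 = 9 * (7 - 2) - 10 = 9

2P = (2, 9)


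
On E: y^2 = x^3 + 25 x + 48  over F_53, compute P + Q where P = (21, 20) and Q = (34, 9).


P != Q, so use the chord formula.
s = (y2 - y1) / (x2 - x1) = (42) / (13) mod 53 = 44
x3 = s^2 - x1 - x2 mod 53 = 44^2 - 21 - 34 = 26
y3 = s (x1 - x3) - y1 mod 53 = 44 * (21 - 26) - 20 = 25

P + Q = (26, 25)


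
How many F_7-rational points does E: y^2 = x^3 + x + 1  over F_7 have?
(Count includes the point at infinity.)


For each x in F_7, count y with y^2 = x^3 + 1 x + 1 mod 7:
  x = 0: RHS = 1, y in [1, 6]  -> 2 point(s)
  x = 2: RHS = 4, y in [2, 5]  -> 2 point(s)
Affine points: 4. Add the point at infinity: total = 5.

#E(F_7) = 5


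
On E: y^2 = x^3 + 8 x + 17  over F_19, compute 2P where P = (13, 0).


k = 2 = 10_2 (binary, LSB first: 01)
Double-and-add from P = (13, 0):
  bit 0 = 0: acc unchanged = O
  bit 1 = 1: acc = O + O = O

2P = O


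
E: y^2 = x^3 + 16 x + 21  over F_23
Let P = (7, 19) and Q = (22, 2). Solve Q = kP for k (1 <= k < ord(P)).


Enumerate multiples of P until we hit Q = (22, 2):
  1P = (7, 19)
  2P = (22, 2)
Match found at i = 2.

k = 2


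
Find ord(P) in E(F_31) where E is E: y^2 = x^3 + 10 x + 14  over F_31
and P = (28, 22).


Compute successive multiples of P until we hit O:
  1P = (28, 22)
  2P = (13, 4)
  3P = (15, 6)
  4P = (24, 2)
  5P = (4, 5)
  6P = (3, 28)
  7P = (1, 5)
  8P = (22, 30)
  ... (continuing to 23P)
  23P = O

ord(P) = 23


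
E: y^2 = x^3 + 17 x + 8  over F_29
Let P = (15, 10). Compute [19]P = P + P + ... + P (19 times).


k = 19 = 10011_2 (binary, LSB first: 11001)
Double-and-add from P = (15, 10):
  bit 0 = 1: acc = O + (15, 10) = (15, 10)
  bit 1 = 1: acc = (15, 10) + (6, 23) = (4, 16)
  bit 2 = 0: acc unchanged = (4, 16)
  bit 3 = 0: acc unchanged = (4, 16)
  bit 4 = 1: acc = (4, 16) + (24, 28) = (6, 6)

19P = (6, 6)


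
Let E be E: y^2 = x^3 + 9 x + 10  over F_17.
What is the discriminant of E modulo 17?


4 a^3 + 27 b^2 = 4*9^3 + 27*10^2 = 2916 + 2700 = 5616
Delta = -16 * (5616) = -89856
Delta mod 17 = 6

Delta = 6 (mod 17)


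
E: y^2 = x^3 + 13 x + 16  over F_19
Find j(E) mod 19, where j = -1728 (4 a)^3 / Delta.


Delta = -16(4 a^3 + 27 b^2) mod 19 = 18
-1728 * (4 a)^3 = -1728 * (4*13)^3 mod 19 = 8
j = 8 * 18^(-1) mod 19 = 11

j = 11 (mod 19)


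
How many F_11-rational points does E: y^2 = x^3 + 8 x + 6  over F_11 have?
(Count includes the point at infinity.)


For each x in F_11, count y with y^2 = x^3 + 8 x + 6 mod 11:
  x = 1: RHS = 4, y in [2, 9]  -> 2 point(s)
  x = 4: RHS = 3, y in [5, 6]  -> 2 point(s)
  x = 7: RHS = 9, y in [3, 8]  -> 2 point(s)
  x = 9: RHS = 4, y in [2, 9]  -> 2 point(s)
Affine points: 8. Add the point at infinity: total = 9.

#E(F_11) = 9


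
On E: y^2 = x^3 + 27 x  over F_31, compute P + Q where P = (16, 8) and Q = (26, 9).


P != Q, so use the chord formula.
s = (y2 - y1) / (x2 - x1) = (1) / (10) mod 31 = 28
x3 = s^2 - x1 - x2 mod 31 = 28^2 - 16 - 26 = 29
y3 = s (x1 - x3) - y1 mod 31 = 28 * (16 - 29) - 8 = 0

P + Q = (29, 0)


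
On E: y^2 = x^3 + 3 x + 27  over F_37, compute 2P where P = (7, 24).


Doubling: s = (3 x1^2 + a) / (2 y1)
s = (3*7^2 + 3) / (2*24) mod 37 = 17
x3 = s^2 - 2 x1 mod 37 = 17^2 - 2*7 = 16
y3 = s (x1 - x3) - y1 mod 37 = 17 * (7 - 16) - 24 = 8

2P = (16, 8)


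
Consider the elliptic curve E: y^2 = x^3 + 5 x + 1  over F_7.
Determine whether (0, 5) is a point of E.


Check whether y^2 = x^3 + 5 x + 1 (mod 7) for (x, y) = (0, 5).
LHS: y^2 = 5^2 mod 7 = 4
RHS: x^3 + 5 x + 1 = 0^3 + 5*0 + 1 mod 7 = 1
LHS != RHS

No, not on the curve


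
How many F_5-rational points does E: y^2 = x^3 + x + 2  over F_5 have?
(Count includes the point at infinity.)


For each x in F_5, count y with y^2 = x^3 + 1 x + 2 mod 5:
  x = 1: RHS = 4, y in [2, 3]  -> 2 point(s)
  x = 4: RHS = 0, y in [0]  -> 1 point(s)
Affine points: 3. Add the point at infinity: total = 4.

#E(F_5) = 4


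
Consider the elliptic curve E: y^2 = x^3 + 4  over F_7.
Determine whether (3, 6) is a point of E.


Check whether y^2 = x^3 + 0 x + 4 (mod 7) for (x, y) = (3, 6).
LHS: y^2 = 6^2 mod 7 = 1
RHS: x^3 + 0 x + 4 = 3^3 + 0*3 + 4 mod 7 = 3
LHS != RHS

No, not on the curve


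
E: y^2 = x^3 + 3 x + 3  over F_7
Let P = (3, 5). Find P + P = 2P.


Doubling: s = (3 x1^2 + a) / (2 y1)
s = (3*3^2 + 3) / (2*5) mod 7 = 3
x3 = s^2 - 2 x1 mod 7 = 3^2 - 2*3 = 3
y3 = s (x1 - x3) - y1 mod 7 = 3 * (3 - 3) - 5 = 2

2P = (3, 2)


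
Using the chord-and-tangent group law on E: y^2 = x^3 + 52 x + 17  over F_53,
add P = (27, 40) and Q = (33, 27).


P != Q, so use the chord formula.
s = (y2 - y1) / (x2 - x1) = (40) / (6) mod 53 = 42
x3 = s^2 - x1 - x2 mod 53 = 42^2 - 27 - 33 = 8
y3 = s (x1 - x3) - y1 mod 53 = 42 * (27 - 8) - 40 = 16

P + Q = (8, 16)


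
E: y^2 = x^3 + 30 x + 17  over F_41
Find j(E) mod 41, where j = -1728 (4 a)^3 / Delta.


Delta = -16(4 a^3 + 27 b^2) mod 41 = 24
-1728 * (4 a)^3 = -1728 * (4*30)^3 mod 41 = 39
j = 39 * 24^(-1) mod 41 = 17

j = 17 (mod 41)


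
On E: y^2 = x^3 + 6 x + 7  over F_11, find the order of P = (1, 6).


Compute successive multiples of P until we hit O:
  1P = (1, 6)
  2P = (2, 7)
  3P = (9, 8)
  4P = (10, 0)
  5P = (9, 3)
  6P = (2, 4)
  7P = (1, 5)
  8P = O

ord(P) = 8


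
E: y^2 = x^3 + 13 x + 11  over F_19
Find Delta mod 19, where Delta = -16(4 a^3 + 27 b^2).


4 a^3 + 27 b^2 = 4*13^3 + 27*11^2 = 8788 + 3267 = 12055
Delta = -16 * (12055) = -192880
Delta mod 19 = 8

Delta = 8 (mod 19)


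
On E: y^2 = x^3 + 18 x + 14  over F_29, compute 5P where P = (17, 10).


k = 5 = 101_2 (binary, LSB first: 101)
Double-and-add from P = (17, 10):
  bit 0 = 1: acc = O + (17, 10) = (17, 10)
  bit 1 = 0: acc unchanged = (17, 10)
  bit 2 = 1: acc = (17, 10) + (2, 0) = (4, 18)

5P = (4, 18)


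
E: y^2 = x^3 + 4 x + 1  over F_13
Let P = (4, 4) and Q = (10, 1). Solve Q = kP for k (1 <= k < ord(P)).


Enumerate multiples of P until we hit Q = (10, 1):
  1P = (4, 4)
  2P = (5, 9)
  3P = (3, 1)
  4P = (2, 2)
  5P = (8, 5)
  6P = (10, 1)
Match found at i = 6.

k = 6


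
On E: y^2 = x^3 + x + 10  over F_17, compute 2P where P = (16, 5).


k = 2 = 10_2 (binary, LSB first: 01)
Double-and-add from P = (16, 5):
  bit 0 = 0: acc unchanged = O
  bit 1 = 1: acc = O + (11, 14) = (11, 14)

2P = (11, 14)


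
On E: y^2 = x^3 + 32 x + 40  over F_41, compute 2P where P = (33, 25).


Doubling: s = (3 x1^2 + a) / (2 y1)
s = (3*33^2 + 32) / (2*25) mod 41 = 34
x3 = s^2 - 2 x1 mod 41 = 34^2 - 2*33 = 24
y3 = s (x1 - x3) - y1 mod 41 = 34 * (33 - 24) - 25 = 35

2P = (24, 35)


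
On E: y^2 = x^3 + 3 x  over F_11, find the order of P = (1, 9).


Compute successive multiples of P until we hit O:
  1P = (1, 9)
  2P = (3, 5)
  3P = (0, 0)
  4P = (3, 6)
  5P = (1, 2)
  6P = O

ord(P) = 6


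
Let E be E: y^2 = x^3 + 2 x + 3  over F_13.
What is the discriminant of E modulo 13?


4 a^3 + 27 b^2 = 4*2^3 + 27*3^2 = 32 + 243 = 275
Delta = -16 * (275) = -4400
Delta mod 13 = 7

Delta = 7 (mod 13)


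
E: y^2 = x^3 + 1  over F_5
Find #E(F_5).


For each x in F_5, count y with y^2 = x^3 + 0 x + 1 mod 5:
  x = 0: RHS = 1, y in [1, 4]  -> 2 point(s)
  x = 2: RHS = 4, y in [2, 3]  -> 2 point(s)
  x = 4: RHS = 0, y in [0]  -> 1 point(s)
Affine points: 5. Add the point at infinity: total = 6.

#E(F_5) = 6


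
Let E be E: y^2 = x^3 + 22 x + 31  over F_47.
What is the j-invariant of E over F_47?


Delta = -16(4 a^3 + 27 b^2) mod 47 = 27
-1728 * (4 a)^3 = -1728 * (4*22)^3 mod 47 = 21
j = 21 * 27^(-1) mod 47 = 6

j = 6 (mod 47)


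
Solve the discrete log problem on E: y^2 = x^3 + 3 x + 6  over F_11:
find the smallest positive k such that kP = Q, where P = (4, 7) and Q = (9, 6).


Enumerate multiples of P until we hit Q = (9, 6):
  1P = (4, 7)
  2P = (6, 3)
  3P = (5, 6)
  4P = (3, 3)
  5P = (9, 6)
Match found at i = 5.

k = 5


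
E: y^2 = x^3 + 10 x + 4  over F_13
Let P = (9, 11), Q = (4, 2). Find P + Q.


P != Q, so use the chord formula.
s = (y2 - y1) / (x2 - x1) = (4) / (8) mod 13 = 7
x3 = s^2 - x1 - x2 mod 13 = 7^2 - 9 - 4 = 10
y3 = s (x1 - x3) - y1 mod 13 = 7 * (9 - 10) - 11 = 8

P + Q = (10, 8)


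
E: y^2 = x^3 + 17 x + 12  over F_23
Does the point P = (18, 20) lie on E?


Check whether y^2 = x^3 + 17 x + 12 (mod 23) for (x, y) = (18, 20).
LHS: y^2 = 20^2 mod 23 = 9
RHS: x^3 + 17 x + 12 = 18^3 + 17*18 + 12 mod 23 = 9
LHS = RHS

Yes, on the curve


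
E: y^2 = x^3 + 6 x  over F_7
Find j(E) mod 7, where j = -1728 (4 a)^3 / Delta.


Delta = -16(4 a^3 + 27 b^2) mod 7 = 1
-1728 * (4 a)^3 = -1728 * (4*6)^3 mod 7 = 6
j = 6 * 1^(-1) mod 7 = 6

j = 6 (mod 7)


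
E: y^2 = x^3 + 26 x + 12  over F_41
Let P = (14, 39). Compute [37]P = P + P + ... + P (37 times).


k = 37 = 100101_2 (binary, LSB first: 101001)
Double-and-add from P = (14, 39):
  bit 0 = 1: acc = O + (14, 39) = (14, 39)
  bit 1 = 0: acc unchanged = (14, 39)
  bit 2 = 1: acc = (14, 39) + (4, 4) = (25, 25)
  bit 3 = 0: acc unchanged = (25, 25)
  bit 4 = 0: acc unchanged = (25, 25)
  bit 5 = 1: acc = (25, 25) + (37, 7) = (12, 17)

37P = (12, 17)


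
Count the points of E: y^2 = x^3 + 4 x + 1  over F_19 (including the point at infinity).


For each x in F_19, count y with y^2 = x^3 + 4 x + 1 mod 19:
  x = 0: RHS = 1, y in [1, 18]  -> 2 point(s)
  x = 1: RHS = 6, y in [5, 14]  -> 2 point(s)
  x = 2: RHS = 17, y in [6, 13]  -> 2 point(s)
  x = 4: RHS = 5, y in [9, 10]  -> 2 point(s)
  x = 7: RHS = 11, y in [7, 12]  -> 2 point(s)
  x = 9: RHS = 6, y in [5, 14]  -> 2 point(s)
  x = 15: RHS = 16, y in [4, 15]  -> 2 point(s)
  x = 16: RHS = 0, y in [0]  -> 1 point(s)
  x = 17: RHS = 4, y in [2, 17]  -> 2 point(s)
Affine points: 17. Add the point at infinity: total = 18.

#E(F_19) = 18


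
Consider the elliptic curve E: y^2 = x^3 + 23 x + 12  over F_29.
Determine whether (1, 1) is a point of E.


Check whether y^2 = x^3 + 23 x + 12 (mod 29) for (x, y) = (1, 1).
LHS: y^2 = 1^2 mod 29 = 1
RHS: x^3 + 23 x + 12 = 1^3 + 23*1 + 12 mod 29 = 7
LHS != RHS

No, not on the curve


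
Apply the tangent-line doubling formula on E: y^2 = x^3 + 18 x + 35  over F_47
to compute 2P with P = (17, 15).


Doubling: s = (3 x1^2 + a) / (2 y1)
s = (3*17^2 + 18) / (2*15) mod 47 = 6
x3 = s^2 - 2 x1 mod 47 = 6^2 - 2*17 = 2
y3 = s (x1 - x3) - y1 mod 47 = 6 * (17 - 2) - 15 = 28

2P = (2, 28)


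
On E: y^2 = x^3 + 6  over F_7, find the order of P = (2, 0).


Compute successive multiples of P until we hit O:
  1P = (2, 0)
  2P = O

ord(P) = 2


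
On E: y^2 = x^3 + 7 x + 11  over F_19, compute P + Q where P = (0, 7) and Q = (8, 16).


P != Q, so use the chord formula.
s = (y2 - y1) / (x2 - x1) = (9) / (8) mod 19 = 13
x3 = s^2 - x1 - x2 mod 19 = 13^2 - 0 - 8 = 9
y3 = s (x1 - x3) - y1 mod 19 = 13 * (0 - 9) - 7 = 9

P + Q = (9, 9)
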